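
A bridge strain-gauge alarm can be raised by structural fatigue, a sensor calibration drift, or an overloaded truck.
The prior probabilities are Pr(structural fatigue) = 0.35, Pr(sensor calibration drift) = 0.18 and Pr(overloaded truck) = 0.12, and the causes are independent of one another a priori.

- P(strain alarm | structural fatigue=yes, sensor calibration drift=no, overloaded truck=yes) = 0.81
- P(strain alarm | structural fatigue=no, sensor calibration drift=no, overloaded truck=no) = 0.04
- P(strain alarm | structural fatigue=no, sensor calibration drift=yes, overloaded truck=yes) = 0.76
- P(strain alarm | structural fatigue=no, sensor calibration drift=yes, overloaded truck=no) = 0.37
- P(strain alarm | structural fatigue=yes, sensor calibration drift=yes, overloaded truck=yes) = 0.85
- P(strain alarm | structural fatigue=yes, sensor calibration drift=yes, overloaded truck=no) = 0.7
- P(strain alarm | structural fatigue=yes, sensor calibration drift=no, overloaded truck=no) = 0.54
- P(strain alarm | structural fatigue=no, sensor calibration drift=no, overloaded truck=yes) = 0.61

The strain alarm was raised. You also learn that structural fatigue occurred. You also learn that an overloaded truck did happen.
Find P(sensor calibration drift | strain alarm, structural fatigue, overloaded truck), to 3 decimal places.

P(sensor calibration drift | strain alarm, structural fatigue, overloaded truck) ≈ 0.187

By total probability over both values of sensor calibration drift:
  P(strain alarm | structural fatigue, overloaded truck) = 0.81·0.82 + 0.85·0.18
        = 0.664200 + 0.153000 = 0.817200
The terms with sensor calibration drift present sum to 0.153000, so
  P(sensor calibration drift | strain alarm, structural fatigue, overloaded truck) = 0.153000 / 0.817200 ≈ 0.187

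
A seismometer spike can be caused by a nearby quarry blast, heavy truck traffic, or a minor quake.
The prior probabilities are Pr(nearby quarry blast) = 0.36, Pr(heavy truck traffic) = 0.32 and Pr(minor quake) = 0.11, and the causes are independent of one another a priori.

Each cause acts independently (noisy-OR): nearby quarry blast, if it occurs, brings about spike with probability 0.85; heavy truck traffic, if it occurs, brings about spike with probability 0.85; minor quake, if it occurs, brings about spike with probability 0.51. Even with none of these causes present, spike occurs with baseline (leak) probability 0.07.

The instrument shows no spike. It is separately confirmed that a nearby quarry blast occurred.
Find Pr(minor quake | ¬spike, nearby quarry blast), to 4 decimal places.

Pr(minor quake | ¬spike, nearby quarry blast) ≈ 0.0571

Under noisy-OR, P(spike | causes) = 1 − (1−0.07)·∏(1−qᵢ) over the active causes.
P(¬spike | nearby quarry blast) = 0.1395·0.68·0.89 + 0.068355·0.68·0.11 + 0.020925·0.32·0.89 + 0.010253·0.32·0.11 = 0.084425 + 0.005113 + 0.005959 + 0.000361 = 0.095858
Of this, 0.005474 comes from 0.005113 + 0.000361 (the minor quake=true cases).
So P(minor quake | ¬spike, nearby quarry blast) = 0.005474/0.095858 ≈ 0.0571.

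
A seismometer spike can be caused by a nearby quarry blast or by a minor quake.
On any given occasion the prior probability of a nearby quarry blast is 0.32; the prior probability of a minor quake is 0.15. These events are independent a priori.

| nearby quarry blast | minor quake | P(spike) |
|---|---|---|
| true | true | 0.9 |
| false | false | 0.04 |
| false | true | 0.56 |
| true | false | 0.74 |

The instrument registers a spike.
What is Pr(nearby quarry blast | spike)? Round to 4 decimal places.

By total probability over the 4 (nearby quarry blast, minor quake) configurations:
  P(spike) = 0.04·0.68·0.85 + 0.56·0.68·0.15 + 0.74·0.32·0.85 + 0.9·0.32·0.15
        = 0.023120 + 0.057120 + 0.201280 + 0.043200 = 0.324720
The terms with nearby quarry blast present sum to 0.244480, so
  P(nearby quarry blast | spike) = 0.244480 / 0.324720 ≈ 0.7529

Pr(nearby quarry blast | spike) ≈ 0.7529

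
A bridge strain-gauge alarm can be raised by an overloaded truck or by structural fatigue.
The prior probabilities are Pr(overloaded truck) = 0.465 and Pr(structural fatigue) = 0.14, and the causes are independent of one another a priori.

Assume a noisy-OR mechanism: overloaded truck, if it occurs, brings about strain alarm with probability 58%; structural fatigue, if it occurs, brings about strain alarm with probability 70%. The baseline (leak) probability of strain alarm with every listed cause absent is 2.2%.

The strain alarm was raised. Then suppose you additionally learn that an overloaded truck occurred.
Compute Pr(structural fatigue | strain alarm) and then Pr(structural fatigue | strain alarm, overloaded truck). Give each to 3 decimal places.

Pr(structural fatigue | strain alarm) ≈ 0.309; Pr(structural fatigue | strain alarm, overloaded truck) ≈ 0.195

Under noisy-OR, P(strain alarm | causes) = 1 − (1−0.022)·∏(1−qᵢ) over the active causes.
For the numerator, keep only structural fatigue=true terms: 0.052924 + 0.057078 = 0.110002
Denominator P(strain alarm): 0.022×0.535×0.86 + 0.7066×0.535×0.14 + 0.58924×0.465×0.86 + 0.876772×0.465×0.14 = 0.355761
Posterior = 0.110002 / 0.355761 ≈ 0.309

With the extra evidence:
Enumerate both values of structural fatigue and weight by the priors:
  P(strain alarm | overloaded truck) = 0.58924×0.86 + 0.876772×0.14
        = 0.506746 + 0.122748 = 0.629494
Configurations with structural fatigue contribute 0.122748, so
  P(structural fatigue | strain alarm, overloaded truck) = 0.122748 / 0.629494 ≈ 0.195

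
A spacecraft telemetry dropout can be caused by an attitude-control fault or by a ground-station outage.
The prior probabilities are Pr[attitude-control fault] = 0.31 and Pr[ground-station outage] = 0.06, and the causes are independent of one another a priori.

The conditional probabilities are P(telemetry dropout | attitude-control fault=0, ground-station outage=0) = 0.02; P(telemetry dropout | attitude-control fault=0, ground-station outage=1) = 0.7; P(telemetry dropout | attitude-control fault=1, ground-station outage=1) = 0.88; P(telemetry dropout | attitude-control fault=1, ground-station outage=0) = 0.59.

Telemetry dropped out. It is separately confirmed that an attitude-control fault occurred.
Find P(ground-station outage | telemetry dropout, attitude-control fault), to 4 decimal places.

P(telemetry dropout | attitude-control fault) = 0.59×0.94 + 0.88×0.06 = 0.554600 + 0.052800 = 0.607400
The ground-station outage-present share is 0.88×0.06 = 0.052800.
Hence the posterior is 0.052800/0.607400 ≈ 0.0869.

P(ground-station outage | telemetry dropout, attitude-control fault) ≈ 0.0869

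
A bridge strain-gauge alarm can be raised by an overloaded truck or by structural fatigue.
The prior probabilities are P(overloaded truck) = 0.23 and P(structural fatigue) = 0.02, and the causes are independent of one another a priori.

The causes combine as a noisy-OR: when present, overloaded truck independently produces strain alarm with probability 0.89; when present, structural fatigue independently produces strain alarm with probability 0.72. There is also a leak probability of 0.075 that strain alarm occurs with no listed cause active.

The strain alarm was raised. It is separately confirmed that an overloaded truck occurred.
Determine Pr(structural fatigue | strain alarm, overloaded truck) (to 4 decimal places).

Pr(structural fatigue | strain alarm, overloaded truck) ≈ 0.0216

Under noisy-OR, P(strain alarm | causes) = 1 − (1−0.075)·∏(1−qᵢ) over the active causes.
P(strain alarm | overloaded truck) = 0.89825*0.98 + 0.97151*0.02 = 0.880285 + 0.019430 = 0.899715
The structural fatigue-present share is 0.97151*0.02 = 0.019430.
So P(structural fatigue | strain alarm, overloaded truck) = 0.019430/0.899715 ≈ 0.0216.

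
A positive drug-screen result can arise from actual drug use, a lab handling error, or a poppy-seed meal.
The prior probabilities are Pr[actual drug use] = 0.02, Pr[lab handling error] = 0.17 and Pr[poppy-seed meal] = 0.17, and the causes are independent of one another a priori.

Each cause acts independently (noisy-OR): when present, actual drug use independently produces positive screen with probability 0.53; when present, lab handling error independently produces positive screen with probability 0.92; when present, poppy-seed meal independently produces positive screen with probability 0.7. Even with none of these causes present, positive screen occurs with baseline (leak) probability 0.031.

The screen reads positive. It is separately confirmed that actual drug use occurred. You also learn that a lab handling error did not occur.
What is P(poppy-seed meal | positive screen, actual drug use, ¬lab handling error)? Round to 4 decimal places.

Under noisy-OR, P(positive screen | causes) = 1 − (1−0.031)·∏(1−qᵢ) over the active causes.
P(positive screen | actual drug use, ¬lab handling error) = 0.54457×0.83 + 0.863371×0.17 = 0.451993 + 0.146773 = 0.598766
Restricting to configurations with poppy-seed meal present: 0.863371×0.17 = 0.146773.
So P(poppy-seed meal | positive screen, actual drug use, ¬lab handling error) = 0.146773/0.598766 ≈ 0.2451.

P(poppy-seed meal | positive screen, actual drug use, ¬lab handling error) ≈ 0.2451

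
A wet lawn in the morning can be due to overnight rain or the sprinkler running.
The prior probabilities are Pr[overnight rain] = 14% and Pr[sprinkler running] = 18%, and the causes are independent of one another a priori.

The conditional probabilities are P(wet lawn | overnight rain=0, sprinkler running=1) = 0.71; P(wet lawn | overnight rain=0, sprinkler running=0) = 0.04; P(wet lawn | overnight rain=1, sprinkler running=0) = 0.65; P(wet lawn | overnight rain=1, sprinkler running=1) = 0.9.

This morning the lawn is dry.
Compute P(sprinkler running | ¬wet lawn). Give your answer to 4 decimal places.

P(sprinkler running | ¬wet lawn) ≈ 0.0620

P(¬wet lawn) = 0.96×0.86×0.82 + 0.29×0.86×0.18 + 0.35×0.14×0.82 + 0.1×0.14×0.18 = 0.676992 + 0.044892 + 0.040180 + 0.002520 = 0.764584
Restricting to configurations with sprinkler running present: 0.044892 + 0.002520 = 0.047412.
So P(sprinkler running | ¬wet lawn) = 0.047412/0.764584 ≈ 0.0620.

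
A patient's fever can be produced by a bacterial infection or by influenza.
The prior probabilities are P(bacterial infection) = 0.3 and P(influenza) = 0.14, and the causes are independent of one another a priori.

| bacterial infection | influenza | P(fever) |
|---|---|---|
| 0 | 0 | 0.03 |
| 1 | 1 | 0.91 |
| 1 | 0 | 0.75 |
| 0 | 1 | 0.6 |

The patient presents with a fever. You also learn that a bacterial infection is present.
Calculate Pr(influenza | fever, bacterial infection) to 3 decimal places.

Pr(influenza | fever, bacterial infection) ≈ 0.165

For the numerator, keep only influenza=true terms: 0.91*0.14 = 0.127400
Normalizer over all consistent configurations: 0.75*0.86 + 0.91*0.14 = 0.772400
Posterior = 0.127400 / 0.772400 ≈ 0.165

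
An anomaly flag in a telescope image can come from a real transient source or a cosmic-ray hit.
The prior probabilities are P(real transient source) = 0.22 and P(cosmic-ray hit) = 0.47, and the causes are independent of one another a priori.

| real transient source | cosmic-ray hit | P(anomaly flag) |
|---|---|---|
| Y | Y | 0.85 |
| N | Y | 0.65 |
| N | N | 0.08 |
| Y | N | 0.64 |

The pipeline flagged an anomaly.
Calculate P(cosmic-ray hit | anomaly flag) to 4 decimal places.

P(cosmic-ray hit | anomaly flag) ≈ 0.7518

P(anomaly flag) = 0.08·0.78·0.53 + 0.65·0.78·0.47 + 0.64·0.22·0.53 + 0.85·0.22·0.47 = 0.033072 + 0.238290 + 0.074624 + 0.087890 = 0.433876
The cosmic-ray hit-present share is 0.238290 + 0.087890 = 0.326180.
P(cosmic-ray hit | anomaly flag) = 0.326180 / 0.433876 ≈ 0.7518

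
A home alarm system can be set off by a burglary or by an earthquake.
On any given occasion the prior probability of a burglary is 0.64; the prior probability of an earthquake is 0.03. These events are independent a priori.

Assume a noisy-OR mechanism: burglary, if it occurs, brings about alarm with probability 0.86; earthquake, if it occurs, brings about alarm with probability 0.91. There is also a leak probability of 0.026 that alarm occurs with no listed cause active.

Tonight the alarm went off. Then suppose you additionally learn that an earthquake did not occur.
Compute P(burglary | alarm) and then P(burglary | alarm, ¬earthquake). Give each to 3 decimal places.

Under noisy-OR, P(alarm | causes) = 1 − (1−0.026)·∏(1−qᵢ) over the active causes.
P(alarm) = 0.026·0.36·0.97 + 0.91234·0.36·0.03 + 0.86364·0.64·0.97 + 0.987728·0.64·0.03 = 0.009079 + 0.009853 + 0.536148 + 0.018964 = 0.574044
Restricting to configurations with burglary present: 0.536148 + 0.018964 = 0.555112.
Hence the posterior is 0.555112/0.574044 ≈ 0.967.

Now also conditioning on earthquake≠true:
Enumerate both values of burglary and weight by the priors:
  P(alarm | ¬earthquake) = 0.026*0.36 + 0.86364*0.64
        = 0.009360 + 0.552730 = 0.562090
The terms with burglary present sum to 0.552730, so
  P(burglary | alarm, ¬earthquake) = 0.552730 / 0.562090 ≈ 0.983
With earthquake excluded, burglary must carry more of the explanatory weight for the alarm.

P(burglary | alarm) ≈ 0.967; P(burglary | alarm, ¬earthquake) ≈ 0.983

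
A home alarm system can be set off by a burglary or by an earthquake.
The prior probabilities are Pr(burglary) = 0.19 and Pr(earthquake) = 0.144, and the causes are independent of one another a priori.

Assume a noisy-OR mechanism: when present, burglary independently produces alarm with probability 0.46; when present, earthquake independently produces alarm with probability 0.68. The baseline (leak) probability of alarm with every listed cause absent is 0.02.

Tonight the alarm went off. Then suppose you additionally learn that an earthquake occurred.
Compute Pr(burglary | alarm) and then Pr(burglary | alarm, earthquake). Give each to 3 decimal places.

Under noisy-OR, P(alarm | causes) = 1 − (1−0.02)·∏(1−qᵢ) over the active causes.
Enumerate the 4 (burglary, earthquake) configurations and weight by the priors:
  P(alarm) = 0.02*0.81*0.856 + 0.6864*0.81*0.144 + 0.4708*0.19*0.856 + 0.830656*0.19*0.144
        = 0.013867 + 0.080062 + 0.076571 + 0.022727 = 0.193227
Keeping only the burglary-present terms gives 0.099298, so
  P(burglary | alarm) = 0.099298 / 0.193227 ≈ 0.514

Now also conditioning on earthquake=true:
Numerator (weight on configurations with burglary): 0.830656·0.19 = 0.157825
The normalizing constant is 0.6864·0.81 + 0.830656·0.19 = 0.713809
P(burglary | alarm, earthquake) = 0.157825/0.713809 ≈ 0.221

Pr(burglary | alarm) ≈ 0.514; Pr(burglary | alarm, earthquake) ≈ 0.221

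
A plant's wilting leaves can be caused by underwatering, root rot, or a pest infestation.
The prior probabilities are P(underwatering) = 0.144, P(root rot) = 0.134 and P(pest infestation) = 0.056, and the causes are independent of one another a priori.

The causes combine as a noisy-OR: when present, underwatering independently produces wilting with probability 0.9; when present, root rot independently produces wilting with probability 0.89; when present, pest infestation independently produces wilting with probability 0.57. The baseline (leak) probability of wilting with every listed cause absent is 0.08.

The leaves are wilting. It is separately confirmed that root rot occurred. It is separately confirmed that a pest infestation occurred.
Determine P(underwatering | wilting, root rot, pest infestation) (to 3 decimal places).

P(underwatering | wilting, root rot, pest infestation) ≈ 0.149

Under noisy-OR, P(wilting | causes) = 1 − (1−0.08)·∏(1−qᵢ) over the active causes.
Enumerate both values of underwatering and weight by the priors:
  P(wilting | root rot, pest infestation) = 0.956484·0.856 + 0.995648·0.144
        = 0.818750 + 0.143373 = 0.962123
The terms with underwatering present sum to 0.143373, so
  P(underwatering | wilting, root rot, pest infestation) = 0.143373 / 0.962123 ≈ 0.149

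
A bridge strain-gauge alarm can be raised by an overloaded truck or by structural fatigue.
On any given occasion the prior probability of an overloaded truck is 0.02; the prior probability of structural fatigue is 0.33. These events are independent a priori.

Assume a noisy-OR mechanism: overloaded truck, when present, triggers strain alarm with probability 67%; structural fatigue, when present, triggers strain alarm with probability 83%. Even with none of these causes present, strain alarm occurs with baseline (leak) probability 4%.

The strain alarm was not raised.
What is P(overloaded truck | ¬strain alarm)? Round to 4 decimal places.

Under noisy-OR, P(strain alarm | causes) = 1 − (1−0.04)·∏(1−qᵢ) over the active causes.
P(¬strain alarm) = 0.96·0.98·0.67 + 0.1632·0.98·0.33 + 0.3168·0.02·0.67 + 0.053856·0.02·0.33 = 0.630336 + 0.052779 + 0.004245 + 0.000355 = 0.687715
Restricting to configurations with overloaded truck present: 0.004245 + 0.000355 = 0.004600.
P(overloaded truck | ¬strain alarm) = 0.004600 / 0.687715 ≈ 0.0067

P(overloaded truck | ¬strain alarm) ≈ 0.0067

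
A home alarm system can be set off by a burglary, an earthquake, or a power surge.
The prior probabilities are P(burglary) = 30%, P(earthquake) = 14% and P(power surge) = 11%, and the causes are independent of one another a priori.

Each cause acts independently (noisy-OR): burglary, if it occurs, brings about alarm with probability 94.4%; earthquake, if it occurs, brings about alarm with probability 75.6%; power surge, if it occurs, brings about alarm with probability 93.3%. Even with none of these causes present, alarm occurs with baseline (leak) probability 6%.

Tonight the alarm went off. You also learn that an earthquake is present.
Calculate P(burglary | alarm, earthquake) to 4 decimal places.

P(burglary | alarm, earthquake) ≈ 0.3479

Under noisy-OR, P(alarm | causes) = 1 − (1−0.06)·∏(1−qᵢ) over the active causes.
Numerator (weight on configurations with burglary): 0.263571 + 0.032972 = 0.296543
The normalizing constant is 0.77064*0.7*0.89 + 0.984633*0.7*0.11 + 0.987156*0.3*0.89 + 0.999139*0.3*0.11 = 0.852469
P(burglary | alarm, earthquake) = 0.296543/0.852469 ≈ 0.3479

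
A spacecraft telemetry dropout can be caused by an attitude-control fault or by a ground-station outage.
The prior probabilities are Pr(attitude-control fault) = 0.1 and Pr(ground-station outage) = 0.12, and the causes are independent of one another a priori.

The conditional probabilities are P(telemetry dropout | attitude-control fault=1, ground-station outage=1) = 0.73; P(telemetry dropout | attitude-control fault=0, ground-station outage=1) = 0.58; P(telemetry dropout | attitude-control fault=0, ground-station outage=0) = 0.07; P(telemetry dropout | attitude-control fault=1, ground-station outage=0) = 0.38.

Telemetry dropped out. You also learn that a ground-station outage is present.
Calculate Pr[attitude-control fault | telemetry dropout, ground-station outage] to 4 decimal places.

Weight on attitude-control fault=true, given the evidence: 0.73·0.1 = 0.073000
Normalizer over all consistent configurations: 0.58·0.9 + 0.73·0.1 = 0.595000
P(attitude-control fault | telemetry dropout, ground-station outage) = 0.073000/0.595000 ≈ 0.1227

Pr[attitude-control fault | telemetry dropout, ground-station outage] ≈ 0.1227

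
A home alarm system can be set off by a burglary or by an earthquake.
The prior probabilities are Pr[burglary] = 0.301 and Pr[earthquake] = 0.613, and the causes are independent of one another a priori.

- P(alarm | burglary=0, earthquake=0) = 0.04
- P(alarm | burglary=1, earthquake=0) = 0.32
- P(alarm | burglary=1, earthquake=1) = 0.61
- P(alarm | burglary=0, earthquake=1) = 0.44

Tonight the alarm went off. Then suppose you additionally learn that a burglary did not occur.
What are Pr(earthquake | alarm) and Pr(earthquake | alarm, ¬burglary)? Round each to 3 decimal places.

By total probability over the 4 (burglary, earthquake) configurations:
  P(alarm) = 0.04·0.699·0.387 + 0.44·0.699·0.613 + 0.32·0.301·0.387 + 0.61·0.301·0.613
        = 0.010821 + 0.188534 + 0.037276 + 0.112553 = 0.349184
Configurations with earthquake contribute 0.301087, so
  P(earthquake | alarm) = 0.301087 / 0.349184 ≈ 0.862

Now also conditioning on burglary≠true:
P(alarm | ¬burglary) = 0.04×0.387 + 0.44×0.613 = 0.015480 + 0.269720 = 0.285200
The earthquake-present share is 0.44×0.613 = 0.269720.
Hence the posterior is 0.269720/0.285200 ≈ 0.946.

Pr(earthquake | alarm) ≈ 0.862; Pr(earthquake | alarm, ¬burglary) ≈ 0.946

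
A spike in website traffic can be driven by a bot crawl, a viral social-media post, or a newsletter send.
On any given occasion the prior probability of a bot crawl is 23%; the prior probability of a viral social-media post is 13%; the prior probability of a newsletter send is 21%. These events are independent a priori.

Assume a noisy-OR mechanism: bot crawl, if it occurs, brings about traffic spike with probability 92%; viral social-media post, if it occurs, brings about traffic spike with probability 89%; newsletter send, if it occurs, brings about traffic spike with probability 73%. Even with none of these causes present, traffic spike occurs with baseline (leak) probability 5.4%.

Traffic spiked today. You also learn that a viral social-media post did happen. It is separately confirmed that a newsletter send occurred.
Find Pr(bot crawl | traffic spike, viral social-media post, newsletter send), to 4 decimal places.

Under noisy-OR, P(traffic spike | causes) = 1 − (1−0.054)·∏(1−qᵢ) over the active causes.
By total probability over both values of bot crawl:
  P(traffic spike | viral social-media post, newsletter send) = 0.971904*0.77 + 0.997752*0.23
        = 0.748366 + 0.229483 = 0.977849
Configurations with bot crawl contribute 0.229483, so
  P(bot crawl | traffic spike, viral social-media post, newsletter send) = 0.229483 / 0.977849 ≈ 0.2347

Pr(bot crawl | traffic spike, viral social-media post, newsletter send) ≈ 0.2347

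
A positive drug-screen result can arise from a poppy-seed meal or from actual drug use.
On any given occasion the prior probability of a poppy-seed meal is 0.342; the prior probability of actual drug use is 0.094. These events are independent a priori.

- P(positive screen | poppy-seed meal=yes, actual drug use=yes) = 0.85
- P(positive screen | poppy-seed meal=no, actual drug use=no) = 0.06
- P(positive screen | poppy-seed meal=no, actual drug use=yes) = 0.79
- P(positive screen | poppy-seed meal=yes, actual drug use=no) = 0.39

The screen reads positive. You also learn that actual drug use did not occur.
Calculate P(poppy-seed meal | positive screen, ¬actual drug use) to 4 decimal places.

P(poppy-seed meal | positive screen, ¬actual drug use) ≈ 0.7716

Enumerate both values of poppy-seed meal and weight by the priors:
  P(positive screen | ¬actual drug use) = 0.06·0.658 + 0.39·0.342
        = 0.039480 + 0.133380 = 0.172860
Keeping only the poppy-seed meal-present terms gives 0.133380, so
  P(poppy-seed meal | positive screen, ¬actual drug use) = 0.133380 / 0.172860 ≈ 0.7716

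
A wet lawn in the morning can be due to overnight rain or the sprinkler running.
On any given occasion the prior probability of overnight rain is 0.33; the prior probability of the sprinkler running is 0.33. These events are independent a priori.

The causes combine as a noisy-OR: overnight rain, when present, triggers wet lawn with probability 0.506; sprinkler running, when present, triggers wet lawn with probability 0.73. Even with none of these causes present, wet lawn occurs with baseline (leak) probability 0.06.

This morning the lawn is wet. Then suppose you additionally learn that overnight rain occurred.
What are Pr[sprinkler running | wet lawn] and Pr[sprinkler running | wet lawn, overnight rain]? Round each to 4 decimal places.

Pr[sprinkler running | wet lawn] ≈ 0.6416; Pr[sprinkler running | wet lawn, overnight rain] ≈ 0.4458

Under noisy-OR, P(wet lawn | causes) = 1 − (1−0.06)·∏(1−qᵢ) over the active causes.
P(wet lawn) = 0.06·0.67·0.67 + 0.7462·0.67·0.33 + 0.53564·0.33·0.67 + 0.874623·0.33·0.33 = 0.026934 + 0.164985 + 0.118430 + 0.095246 = 0.405595
Of this, 0.260231 comes from 0.164985 + 0.095246 (the sprinkler running=true cases).
Hence the posterior is 0.260231/0.405595 ≈ 0.6416.

Now condition on the additional information:
Weight on sprinkler running=true, given the evidence: 0.874623*0.33 = 0.288626
The normalizing constant is 0.53564*0.67 + 0.874623*0.33 = 0.647505
Posterior = 0.288626 / 0.647505 ≈ 0.4458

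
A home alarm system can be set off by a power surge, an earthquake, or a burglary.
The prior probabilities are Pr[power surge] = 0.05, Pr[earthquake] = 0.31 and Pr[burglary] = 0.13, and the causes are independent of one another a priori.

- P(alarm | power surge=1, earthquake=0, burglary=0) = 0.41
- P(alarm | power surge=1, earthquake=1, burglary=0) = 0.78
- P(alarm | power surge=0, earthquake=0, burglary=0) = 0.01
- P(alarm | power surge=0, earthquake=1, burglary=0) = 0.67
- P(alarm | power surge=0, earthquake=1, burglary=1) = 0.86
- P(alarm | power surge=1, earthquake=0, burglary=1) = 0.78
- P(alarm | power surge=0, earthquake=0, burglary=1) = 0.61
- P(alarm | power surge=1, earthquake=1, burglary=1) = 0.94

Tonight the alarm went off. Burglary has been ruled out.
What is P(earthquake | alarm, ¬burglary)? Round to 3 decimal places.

P(alarm | ¬burglary) = 0.01×0.95×0.69 + 0.67×0.95×0.31 + 0.41×0.05×0.69 + 0.78×0.05×0.31 = 0.006555 + 0.197315 + 0.014145 + 0.012090 = 0.230105
Of this, 0.209405 comes from 0.197315 + 0.012090 (the earthquake=true cases).
Hence the posterior is 0.209405/0.230105 ≈ 0.910.

P(earthquake | alarm, ¬burglary) ≈ 0.910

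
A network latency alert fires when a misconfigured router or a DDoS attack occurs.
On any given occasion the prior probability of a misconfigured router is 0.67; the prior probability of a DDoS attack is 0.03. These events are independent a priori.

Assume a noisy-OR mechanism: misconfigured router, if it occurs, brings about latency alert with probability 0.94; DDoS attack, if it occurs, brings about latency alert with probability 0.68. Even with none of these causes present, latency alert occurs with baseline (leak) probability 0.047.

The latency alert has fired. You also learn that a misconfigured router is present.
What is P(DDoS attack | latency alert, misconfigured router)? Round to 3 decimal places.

P(DDoS attack | latency alert, misconfigured router) ≈ 0.031

Under noisy-OR, P(latency alert | causes) = 1 − (1−0.047)·∏(1−qᵢ) over the active causes.
P(latency alert | misconfigured router) = 0.94282*0.97 + 0.981702*0.03 = 0.914535 + 0.029451 = 0.943986
Restricting to configurations with DDoS attack present: 0.981702*0.03 = 0.029451.
So P(DDoS attack | latency alert, misconfigured router) = 0.029451/0.943986 ≈ 0.031.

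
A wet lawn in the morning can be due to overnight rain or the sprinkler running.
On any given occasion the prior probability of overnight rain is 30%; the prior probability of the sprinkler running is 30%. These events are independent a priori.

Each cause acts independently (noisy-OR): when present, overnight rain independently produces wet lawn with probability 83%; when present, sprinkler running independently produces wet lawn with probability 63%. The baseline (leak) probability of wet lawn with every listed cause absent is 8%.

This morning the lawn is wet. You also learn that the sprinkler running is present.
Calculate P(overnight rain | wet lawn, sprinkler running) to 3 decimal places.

Under noisy-OR, P(wet lawn | causes) = 1 − (1−0.08)·∏(1−qᵢ) over the active causes.
Weight on overnight rain=true, given the evidence: 0.942132*0.3 = 0.282640
Denominator P(wet lawn | sprinkler running): 0.6596*0.7 + 0.942132*0.3 = 0.744360
P(overnight rain | wet lawn, sprinkler running) = 0.282640/0.744360 ≈ 0.380

P(overnight rain | wet lawn, sprinkler running) ≈ 0.380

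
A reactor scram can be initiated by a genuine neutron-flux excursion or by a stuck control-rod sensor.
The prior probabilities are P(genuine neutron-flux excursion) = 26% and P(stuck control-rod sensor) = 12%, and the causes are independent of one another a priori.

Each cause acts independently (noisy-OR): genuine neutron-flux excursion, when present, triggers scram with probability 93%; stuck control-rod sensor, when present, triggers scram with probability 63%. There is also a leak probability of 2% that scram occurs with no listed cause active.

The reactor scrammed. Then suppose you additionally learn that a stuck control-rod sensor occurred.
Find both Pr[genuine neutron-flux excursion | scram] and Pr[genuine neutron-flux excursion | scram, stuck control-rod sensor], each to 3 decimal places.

Under noisy-OR, P(scram | causes) = 1 − (1−0.02)·∏(1−qᵢ) over the active causes.
P(scram) = 0.02*0.74*0.88 + 0.6374*0.74*0.12 + 0.9314*0.26*0.88 + 0.974618*0.26*0.12 = 0.013024 + 0.056601 + 0.213104 + 0.030408 = 0.313137
Restricting to configurations with genuine neutron-flux excursion present: 0.213104 + 0.030408 = 0.243512.
So P(genuine neutron-flux excursion | scram) = 0.243512/0.313137 ≈ 0.778.

Now condition on the additional information:
Sum P(scram|·) weighted by the priors over both values of genuine neutron-flux excursion:
  P(scram | stuck control-rod sensor) = 0.6374×0.74 + 0.974618×0.26
        = 0.471676 + 0.253401 = 0.725077
Configurations with genuine neutron-flux excursion contribute 0.253401, so
  P(genuine neutron-flux excursion | scram, stuck control-rod sensor) = 0.253401 / 0.725077 ≈ 0.349

Pr[genuine neutron-flux excursion | scram] ≈ 0.778; Pr[genuine neutron-flux excursion | scram, stuck control-rod sensor] ≈ 0.349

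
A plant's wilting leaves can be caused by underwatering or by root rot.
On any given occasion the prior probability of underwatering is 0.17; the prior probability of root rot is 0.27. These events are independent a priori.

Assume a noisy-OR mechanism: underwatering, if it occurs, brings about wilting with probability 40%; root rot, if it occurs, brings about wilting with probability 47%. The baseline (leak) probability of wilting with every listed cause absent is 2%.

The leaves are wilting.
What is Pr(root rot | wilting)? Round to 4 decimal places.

Pr(root rot | wilting) ≈ 0.6877

Under noisy-OR, P(wilting | causes) = 1 − (1−0.02)·∏(1−qᵢ) over the active causes.
P(wilting) = 0.02*0.83*0.73 + 0.4806*0.83*0.27 + 0.412*0.17*0.73 + 0.68836*0.17*0.27 = 0.012118 + 0.107702 + 0.051129 + 0.031596 = 0.202545
Restricting to configurations with root rot present: 0.107702 + 0.031596 = 0.139298.
P(root rot | wilting) = 0.139298 / 0.202545 ≈ 0.6877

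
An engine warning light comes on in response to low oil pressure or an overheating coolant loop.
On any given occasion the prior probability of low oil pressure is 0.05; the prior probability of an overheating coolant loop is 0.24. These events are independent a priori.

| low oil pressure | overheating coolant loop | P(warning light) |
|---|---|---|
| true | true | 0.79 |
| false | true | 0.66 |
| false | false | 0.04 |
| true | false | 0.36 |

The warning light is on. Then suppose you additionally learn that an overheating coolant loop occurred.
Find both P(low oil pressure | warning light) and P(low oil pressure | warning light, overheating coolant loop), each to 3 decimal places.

Numerator (weight on configurations with low oil pressure): 0.013680 + 0.009480 = 0.023160
Normalizer over all consistent configurations: 0.04·0.95·0.76 + 0.66·0.95·0.24 + 0.36·0.05·0.76 + 0.79·0.05·0.24 = 0.202520
P(low oil pressure | warning light) = 0.023160/0.202520 ≈ 0.114

Now condition on the additional information:
P(warning light | overheating coolant loop) = 0.66×0.95 + 0.79×0.05 = 0.627000 + 0.039500 = 0.666500
Restricting to configurations with low oil pressure present: 0.79×0.05 = 0.039500.
P(low oil pressure | warning light, overheating coolant loop) = 0.039500 / 0.666500 ≈ 0.059
— overheating coolant loop explains away the evidence for low oil pressure.

P(low oil pressure | warning light) ≈ 0.114; P(low oil pressure | warning light, overheating coolant loop) ≈ 0.059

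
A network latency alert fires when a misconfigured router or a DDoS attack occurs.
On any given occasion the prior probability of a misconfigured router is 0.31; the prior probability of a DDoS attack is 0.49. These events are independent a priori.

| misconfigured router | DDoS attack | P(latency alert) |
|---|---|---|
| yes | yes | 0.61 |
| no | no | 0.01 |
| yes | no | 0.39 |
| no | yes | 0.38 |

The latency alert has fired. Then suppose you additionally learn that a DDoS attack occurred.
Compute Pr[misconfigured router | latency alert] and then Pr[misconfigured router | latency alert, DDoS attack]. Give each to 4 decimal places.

Pr[misconfigured router | latency alert] ≈ 0.5390; Pr[misconfigured router | latency alert, DDoS attack] ≈ 0.4190

Weight on misconfigured router=true, given the evidence: 0.061659 + 0.092659 = 0.154318
Normalizer over all consistent configurations: 0.01·0.69·0.51 + 0.38·0.69·0.49 + 0.39·0.31·0.51 + 0.61·0.31·0.49 = 0.286315
P(misconfigured router | latency alert) = 0.154318/0.286315 ≈ 0.5390

Now condition on the additional information:
For the numerator, keep only misconfigured router=true terms: 0.61·0.31 = 0.189100
The normalizing constant is 0.38·0.69 + 0.61·0.31 = 0.451300
P(misconfigured router | latency alert, DDoS attack) = 0.189100/0.451300 ≈ 0.4190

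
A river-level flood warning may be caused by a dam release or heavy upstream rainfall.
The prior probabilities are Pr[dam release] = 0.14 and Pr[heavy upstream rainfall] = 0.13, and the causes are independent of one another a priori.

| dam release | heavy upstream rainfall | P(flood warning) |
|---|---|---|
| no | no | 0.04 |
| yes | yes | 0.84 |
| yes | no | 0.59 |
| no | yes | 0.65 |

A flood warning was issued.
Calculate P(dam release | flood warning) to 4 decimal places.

P(dam release | flood warning) ≈ 0.4593

P(flood warning) = 0.04·0.86·0.87 + 0.65·0.86·0.13 + 0.59·0.14·0.87 + 0.84·0.14·0.13 = 0.029928 + 0.072670 + 0.071862 + 0.015288 = 0.189748
Of this, 0.087150 comes from 0.071862 + 0.015288 (the dam release=true cases).
So P(dam release | flood warning) = 0.087150/0.189748 ≈ 0.4593.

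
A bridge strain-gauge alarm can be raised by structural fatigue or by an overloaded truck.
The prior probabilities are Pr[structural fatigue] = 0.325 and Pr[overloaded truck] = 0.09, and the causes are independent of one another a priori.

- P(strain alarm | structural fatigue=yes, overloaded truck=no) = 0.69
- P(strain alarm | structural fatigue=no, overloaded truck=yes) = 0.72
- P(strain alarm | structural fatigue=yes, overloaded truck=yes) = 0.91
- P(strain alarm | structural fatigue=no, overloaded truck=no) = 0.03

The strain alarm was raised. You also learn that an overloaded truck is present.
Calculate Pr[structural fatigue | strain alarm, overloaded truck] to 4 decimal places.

For the numerator, keep only structural fatigue=true terms: 0.91×0.325 = 0.295750
Normalizer over all consistent configurations: 0.72×0.675 + 0.91×0.325 = 0.781750
Posterior = 0.295750 / 0.781750 ≈ 0.3783

Pr[structural fatigue | strain alarm, overloaded truck] ≈ 0.3783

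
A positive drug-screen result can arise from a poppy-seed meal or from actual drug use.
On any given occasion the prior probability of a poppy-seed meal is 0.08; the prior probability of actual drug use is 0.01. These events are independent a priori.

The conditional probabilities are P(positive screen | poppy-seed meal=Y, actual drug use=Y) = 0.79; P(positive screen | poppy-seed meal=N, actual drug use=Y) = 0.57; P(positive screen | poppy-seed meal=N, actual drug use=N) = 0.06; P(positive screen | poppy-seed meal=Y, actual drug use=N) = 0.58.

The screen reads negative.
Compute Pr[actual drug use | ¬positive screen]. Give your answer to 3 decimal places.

By total probability over the 4 (poppy-seed meal, actual drug use) configurations:
  P(¬positive screen) = 0.94·0.92·0.99 + 0.43·0.92·0.01 + 0.42·0.08·0.99 + 0.21·0.08·0.01
        = 0.856152 + 0.003956 + 0.033264 + 0.000168 = 0.893540
Keeping only the actual drug use-present terms gives 0.004124, so
  P(actual drug use | ¬positive screen) = 0.004124 / 0.893540 ≈ 0.005

Pr[actual drug use | ¬positive screen] ≈ 0.005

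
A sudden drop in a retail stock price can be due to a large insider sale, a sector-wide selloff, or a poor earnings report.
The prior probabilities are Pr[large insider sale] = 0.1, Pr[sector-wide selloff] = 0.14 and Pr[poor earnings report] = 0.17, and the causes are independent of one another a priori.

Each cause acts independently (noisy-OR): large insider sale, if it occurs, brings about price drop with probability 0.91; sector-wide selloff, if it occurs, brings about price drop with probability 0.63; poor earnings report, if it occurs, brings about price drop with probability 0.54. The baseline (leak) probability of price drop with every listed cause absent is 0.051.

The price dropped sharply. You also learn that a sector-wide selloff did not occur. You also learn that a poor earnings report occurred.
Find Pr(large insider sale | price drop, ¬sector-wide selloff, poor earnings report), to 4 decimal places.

Under noisy-OR, P(price drop | causes) = 1 − (1−0.051)·∏(1−qᵢ) over the active causes.
For the numerator, keep only large insider sale=true terms: 0.960711*0.1 = 0.096071
Denominator P(price drop | ¬sector-wide selloff, poor earnings report): 0.56346*0.9 + 0.960711*0.1 = 0.603185
P(large insider sale | price drop, ¬sector-wide selloff, poor earnings report) = 0.096071/0.603185 ≈ 0.1593

Pr(large insider sale | price drop, ¬sector-wide selloff, poor earnings report) ≈ 0.1593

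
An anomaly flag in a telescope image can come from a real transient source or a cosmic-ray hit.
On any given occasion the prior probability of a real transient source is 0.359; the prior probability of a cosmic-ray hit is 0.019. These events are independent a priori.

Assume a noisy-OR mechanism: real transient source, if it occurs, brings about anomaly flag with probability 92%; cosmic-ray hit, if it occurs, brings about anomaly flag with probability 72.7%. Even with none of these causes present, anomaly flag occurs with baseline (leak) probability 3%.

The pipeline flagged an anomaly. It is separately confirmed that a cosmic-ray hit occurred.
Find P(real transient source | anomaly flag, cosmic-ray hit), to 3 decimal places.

P(real transient source | anomaly flag, cosmic-ray hit) ≈ 0.427

Under noisy-OR, P(anomaly flag | causes) = 1 − (1−0.03)·∏(1−qᵢ) over the active causes.
Sum P(anomaly flag|·) weighted by the priors over both values of real transient source:
  P(anomaly flag | cosmic-ray hit) = 0.73519·0.641 + 0.978815·0.359
        = 0.471257 + 0.351395 = 0.822652
The terms with real transient source present sum to 0.351395, so
  P(real transient source | anomaly flag, cosmic-ray hit) = 0.351395 / 0.822652 ≈ 0.427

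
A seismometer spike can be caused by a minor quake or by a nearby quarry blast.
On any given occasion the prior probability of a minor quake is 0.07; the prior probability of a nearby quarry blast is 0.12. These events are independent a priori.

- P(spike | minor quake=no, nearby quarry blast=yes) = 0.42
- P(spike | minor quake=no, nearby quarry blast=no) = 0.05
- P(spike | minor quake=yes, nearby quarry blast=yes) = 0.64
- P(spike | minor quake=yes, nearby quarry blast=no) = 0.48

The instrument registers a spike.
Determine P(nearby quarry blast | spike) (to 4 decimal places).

By total probability over the 4 (minor quake, nearby quarry blast) configurations:
  P(spike) = 0.05·0.93·0.88 + 0.42·0.93·0.12 + 0.48·0.07·0.88 + 0.64·0.07·0.12
        = 0.040920 + 0.046872 + 0.029568 + 0.005376 = 0.122736
Keeping only the nearby quarry blast-present terms gives 0.052248, so
  P(nearby quarry blast | spike) = 0.052248 / 0.122736 ≈ 0.4257

P(nearby quarry blast | spike) ≈ 0.4257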